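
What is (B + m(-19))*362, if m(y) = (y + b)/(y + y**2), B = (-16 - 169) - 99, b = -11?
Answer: -5861866/57 ≈ -1.0284e+5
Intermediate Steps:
B = -284 (B = -185 - 99 = -284)
m(y) = (-11 + y)/(y + y**2) (m(y) = (y - 11)/(y + y**2) = (-11 + y)/(y + y**2))
(B + m(-19))*362 = (-284 + (-11 - 19)/((-19)*(1 - 19)))*362 = (-284 - 1/19*(-30)/(-18))*362 = (-284 - 1/19*(-1/18)*(-30))*362 = (-284 - 5/57)*362 = -16193/57*362 = -5861866/57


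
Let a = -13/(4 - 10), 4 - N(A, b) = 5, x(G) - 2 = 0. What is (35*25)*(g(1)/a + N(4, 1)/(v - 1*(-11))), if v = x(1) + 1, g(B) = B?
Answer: 8875/26 ≈ 341.35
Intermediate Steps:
x(G) = 2 (x(G) = 2 + 0 = 2)
N(A, b) = -1 (N(A, b) = 4 - 1*5 = 4 - 5 = -1)
v = 3 (v = 2 + 1 = 3)
a = 13/6 (a = -13/(-6) = -13*(-1/6) = 13/6 ≈ 2.1667)
(35*25)*(g(1)/a + N(4, 1)/(v - 1*(-11))) = (35*25)*(1/(13/6) - 1/(3 - 1*(-11))) = 875*(1*(6/13) - 1/(3 + 11)) = 875*(6/13 - 1/14) = 875*(71/182) = 8875/26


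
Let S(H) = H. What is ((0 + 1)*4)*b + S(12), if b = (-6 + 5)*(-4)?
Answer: 28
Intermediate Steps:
b = 4 (b = -1*(-4) = 4)
((0 + 1)*4)*b + S(12) = ((0 + 1)*4)*4 + 12 = (1*4)*4 + 12 = 4*4 + 12 = 16 + 12 = 28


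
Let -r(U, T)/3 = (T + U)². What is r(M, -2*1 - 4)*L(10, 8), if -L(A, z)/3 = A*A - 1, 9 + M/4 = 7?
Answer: 174636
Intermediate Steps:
M = -8 (M = -36 + 4*7 = -36 + 28 = -8)
L(A, z) = 3 - 3*A² (L(A, z) = -3*(A*A - 1) = -3*(A² - 1) = -3*(-1 + A²) = 3 - 3*A²)
r(U, T) = -3*(T + U)²
r(M, -2*1 - 4)*L(10, 8) = (-3*((-2*1 - 4) - 8)²)*(3 - 3*10²) = (-3*((-2 - 4) - 8)²)*(3 - 3*100) = (-3*(-6 - 8)²)*(3 - 300) = -3*(-14)²*(-297) = -3*196*(-297) = -588*(-297) = 174636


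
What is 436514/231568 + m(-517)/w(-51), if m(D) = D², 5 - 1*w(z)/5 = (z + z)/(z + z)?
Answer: 7738038679/578920 ≈ 13366.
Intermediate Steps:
w(z) = 20 (w(z) = 25 - 5*(z + z)/(z + z) = 25 - 5*2*z/(2*z) = 25 - 5*2*z*1/(2*z) = 25 - 5*1 = 25 - 5 = 20)
436514/231568 + m(-517)/w(-51) = 436514/231568 + (-517)²/20 = 436514*(1/231568) + 267289*(1/20) = 218257/115784 + 267289/20 = 7738038679/578920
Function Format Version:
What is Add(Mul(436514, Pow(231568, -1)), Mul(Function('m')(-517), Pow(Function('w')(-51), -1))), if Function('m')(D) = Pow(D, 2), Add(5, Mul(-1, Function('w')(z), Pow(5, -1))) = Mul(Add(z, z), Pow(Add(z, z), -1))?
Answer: Rational(7738038679, 578920) ≈ 13366.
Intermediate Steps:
Function('w')(z) = 20 (Function('w')(z) = Add(25, Mul(-5, Mul(Add(z, z), Pow(Add(z, z), -1)))) = Add(25, Mul(-5, Mul(Mul(2, z), Pow(Mul(2, z), -1)))) = Add(25, Mul(-5, Mul(Mul(2, z), Mul(Rational(1, 2), Pow(z, -1))))) = Add(25, Mul(-5, 1)) = Add(25, -5) = 20)
Add(Mul(436514, Pow(231568, -1)), Mul(Function('m')(-517), Pow(Function('w')(-51), -1))) = Add(Mul(436514, Pow(231568, -1)), Mul(Pow(-517, 2), Pow(20, -1))) = Add(Mul(436514, Rational(1, 231568)), Mul(267289, Rational(1, 20))) = Add(Rational(218257, 115784), Rational(267289, 20)) = Rational(7738038679, 578920)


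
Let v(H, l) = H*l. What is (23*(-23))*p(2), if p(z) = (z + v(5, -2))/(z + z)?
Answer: 1058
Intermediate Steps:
p(z) = (-10 + z)/(2*z) (p(z) = (z + 5*(-2))/(z + z) = (z - 10)/((2*z)) = (-10 + z)*(1/(2*z)) = (-10 + z)/(2*z))
(23*(-23))*p(2) = (23*(-23))*((½)*(-10 + 2)/2) = -529*(-8)/(2*2) = -529*(-2) = 1058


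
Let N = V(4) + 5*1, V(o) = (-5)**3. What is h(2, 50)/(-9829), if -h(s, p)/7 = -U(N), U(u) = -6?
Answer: 42/9829 ≈ 0.0042731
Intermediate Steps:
V(o) = -125
N = -120 (N = -125 + 5*1 = -125 + 5 = -120)
h(s, p) = -42 (h(s, p) = -(-7)*(-6) = -7*6 = -42)
h(2, 50)/(-9829) = -42/(-9829) = -42*(-1/9829) = 42/9829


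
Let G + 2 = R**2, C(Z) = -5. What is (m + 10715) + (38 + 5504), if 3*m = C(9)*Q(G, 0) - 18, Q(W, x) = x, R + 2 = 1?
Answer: 16251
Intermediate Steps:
R = -1 (R = -2 + 1 = -1)
G = -1 (G = -2 + (-1)**2 = -2 + 1 = -1)
m = -6 (m = (-5*0 - 18)/3 = (0 - 18)/3 = (1/3)*(-18) = -6)
(m + 10715) + (38 + 5504) = (-6 + 10715) + (38 + 5504) = 10709 + 5542 = 16251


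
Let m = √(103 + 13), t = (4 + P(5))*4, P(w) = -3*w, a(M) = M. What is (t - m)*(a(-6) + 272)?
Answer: -11704 - 532*√29 ≈ -14569.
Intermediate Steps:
t = -44 (t = (4 - 3*5)*4 = (4 - 15)*4 = -11*4 = -44)
m = 2*√29 (m = √116 = 2*√29 ≈ 10.770)
(t - m)*(a(-6) + 272) = (-44 - 2*√29)*(-6 + 272) = (-44 - 2*√29)*266 = -11704 - 532*√29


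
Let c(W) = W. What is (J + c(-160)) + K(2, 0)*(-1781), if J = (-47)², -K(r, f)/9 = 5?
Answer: 82194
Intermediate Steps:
K(r, f) = -45 (K(r, f) = -9*5 = -45)
J = 2209
(J + c(-160)) + K(2, 0)*(-1781) = (2209 - 160) - 45*(-1781) = 2049 + 80145 = 82194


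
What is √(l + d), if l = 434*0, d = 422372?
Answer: 2*√105593 ≈ 649.90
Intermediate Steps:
l = 0
√(l + d) = √(0 + 422372) = √422372 = 2*√105593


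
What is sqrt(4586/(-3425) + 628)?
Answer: sqrt(294045018)/685 ≈ 25.033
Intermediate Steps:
sqrt(4586/(-3425) + 628) = sqrt(4586*(-1/3425) + 628) = sqrt(-4586/3425 + 628) = sqrt(2146314/3425) = sqrt(294045018)/685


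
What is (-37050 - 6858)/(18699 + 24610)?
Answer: -43908/43309 ≈ -1.0138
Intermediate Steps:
(-37050 - 6858)/(18699 + 24610) = -43908/43309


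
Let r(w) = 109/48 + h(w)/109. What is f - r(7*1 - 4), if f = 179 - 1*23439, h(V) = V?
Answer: -121708345/5232 ≈ -23262.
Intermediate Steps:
f = -23260 (f = 179 - 23439 = -23260)
r(w) = 109/48 + w/109
f - r(7*1 - 4) = -23260 - (109/48 + (7*1 - 4)/109) = -23260 - (109/48 + (7 - 4)/109) = -23260 - (109/48 + (1/109)*3) = -23260 - (109/48 + 3/109) = -23260 - 1*12025/5232 = -23260 - 12025/5232 = -121708345/5232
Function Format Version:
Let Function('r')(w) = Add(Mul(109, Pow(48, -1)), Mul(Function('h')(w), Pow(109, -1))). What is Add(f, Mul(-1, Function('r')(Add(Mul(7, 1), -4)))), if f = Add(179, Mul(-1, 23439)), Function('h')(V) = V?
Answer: Rational(-121708345, 5232) ≈ -23262.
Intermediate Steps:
f = -23260 (f = Add(179, -23439) = -23260)
Function('r')(w) = Add(Rational(109, 48), Mul(Rational(1, 109), w)) (Function('r')(w) = Add(Mul(109, Pow(48, -1)), Mul(w, Pow(109, -1))) = Add(Mul(109, Rational(1, 48)), Mul(w, Rational(1, 109))) = Add(Rational(109, 48), Mul(Rational(1, 109), w)))
Add(f, Mul(-1, Function('r')(Add(Mul(7, 1), -4)))) = Add(-23260, Mul(-1, Add(Rational(109, 48), Mul(Rational(1, 109), Add(Mul(7, 1), -4))))) = Add(-23260, Mul(-1, Add(Rational(109, 48), Mul(Rational(1, 109), Add(7, -4))))) = Add(-23260, Mul(-1, Add(Rational(109, 48), Mul(Rational(1, 109), 3)))) = Add(-23260, Mul(-1, Add(Rational(109, 48), Rational(3, 109)))) = Add(-23260, Mul(-1, Rational(12025, 5232))) = Add(-23260, Rational(-12025, 5232)) = Rational(-121708345, 5232)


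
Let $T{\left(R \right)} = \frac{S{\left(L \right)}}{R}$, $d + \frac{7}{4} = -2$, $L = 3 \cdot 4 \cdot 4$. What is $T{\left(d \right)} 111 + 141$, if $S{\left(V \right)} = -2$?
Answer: $\frac{1001}{5} \approx 200.2$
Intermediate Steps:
$L = 48$ ($L = 12 \cdot 4 = 48$)
$d = - \frac{15}{4}$ ($d = - \frac{7}{4} - 2 = - \frac{15}{4} \approx -3.75$)
$T{\left(R \right)} = - \frac{2}{R}$
$T{\left(d \right)} 111 + 141 = - \frac{2}{- \frac{15}{4}} \cdot 111 + 141 = \left(-2\right) \left(- \frac{4}{15}\right) 111 + 141 = \frac{8}{15} \cdot 111 + 141 = \frac{296}{5} + 141 = \frac{1001}{5}$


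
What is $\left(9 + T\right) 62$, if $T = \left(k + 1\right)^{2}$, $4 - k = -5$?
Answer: $6758$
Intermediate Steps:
$k = 9$ ($k = 4 - -5 = 4 + 5 = 9$)
$T = 100$ ($T = \left(9 + 1\right)^{2} = 10^{2} = 100$)
$\left(9 + T\right) 62 = \left(9 + 100\right) 62 = 109 \cdot 62 = 6758$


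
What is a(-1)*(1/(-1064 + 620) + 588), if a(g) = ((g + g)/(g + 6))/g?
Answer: 261071/1110 ≈ 235.20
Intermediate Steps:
a(g) = 2/(6 + g) (a(g) = ((2*g)/(6 + g))/g = (2*g/(6 + g))/g = 2/(6 + g))
a(-1)*(1/(-1064 + 620) + 588) = (2/(6 - 1))*(1/(-1064 + 620) + 588) = (2/5)*(1/(-444) + 588) = (2*(⅕))*(-1/444 + 588) = (⅖)*(261071/444) = 261071/1110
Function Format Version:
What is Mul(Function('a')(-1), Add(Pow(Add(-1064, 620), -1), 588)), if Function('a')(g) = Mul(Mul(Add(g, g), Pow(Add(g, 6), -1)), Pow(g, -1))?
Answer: Rational(261071, 1110) ≈ 235.20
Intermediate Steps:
Function('a')(g) = Mul(2, Pow(Add(6, g), -1)) (Function('a')(g) = Mul(Mul(Mul(2, g), Pow(Add(6, g), -1)), Pow(g, -1)) = Mul(Mul(2, g, Pow(Add(6, g), -1)), Pow(g, -1)) = Mul(2, Pow(Add(6, g), -1)))
Mul(Function('a')(-1), Add(Pow(Add(-1064, 620), -1), 588)) = Mul(Mul(2, Pow(Add(6, -1), -1)), Add(Pow(Add(-1064, 620), -1), 588)) = Mul(Mul(2, Pow(5, -1)), Add(Pow(-444, -1), 588)) = Mul(Mul(2, Rational(1, 5)), Add(Rational(-1, 444), 588)) = Mul(Rational(2, 5), Rational(261071, 444)) = Rational(261071, 1110)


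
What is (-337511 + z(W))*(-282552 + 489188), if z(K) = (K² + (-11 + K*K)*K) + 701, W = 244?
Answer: 2943907137336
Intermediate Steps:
z(K) = 701 + K² + K*(-11 + K²) (z(K) = (K² + (-11 + K²)*K) + 701 = (K² + K*(-11 + K²)) + 701 = 701 + K² + K*(-11 + K²))
(-337511 + z(W))*(-282552 + 489188) = (-337511 + (701 + 244² + 244³ - 11*244))*(-282552 + 489188) = (-337511 + (701 + 59536 + 14526784 - 2684))*206636 = (-337511 + 14584337)*206636 = 14246826*206636 = 2943907137336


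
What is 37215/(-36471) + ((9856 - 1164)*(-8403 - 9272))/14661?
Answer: -1867875152405/178233777 ≈ -10480.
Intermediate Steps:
37215/(-36471) + ((9856 - 1164)*(-8403 - 9272))/14661 = 37215*(-1/36471) + (8692*(-17675))*(1/14661) = -12405/12157 - 153631100*1/14661 = -12405/12157 - 153631100/14661 = -1867875152405/178233777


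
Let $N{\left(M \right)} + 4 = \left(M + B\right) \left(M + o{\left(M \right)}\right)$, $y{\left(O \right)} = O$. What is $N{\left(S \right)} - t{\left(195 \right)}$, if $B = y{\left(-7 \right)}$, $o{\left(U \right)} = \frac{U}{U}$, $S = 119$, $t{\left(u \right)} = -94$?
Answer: $13530$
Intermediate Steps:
$o{\left(U \right)} = 1$
$B = -7$
$N{\left(M \right)} = -4 + \left(1 + M\right) \left(-7 + M\right)$ ($N{\left(M \right)} = -4 + \left(M - 7\right) \left(M + 1\right) = -4 + \left(-7 + M\right) \left(1 + M\right) = -4 + \left(1 + M\right) \left(-7 + M\right)$)
$N{\left(S \right)} - t{\left(195 \right)} = \left(-11 + 119^{2} - 714\right) - -94 = \left(-11 + 14161 - 714\right) + 94 = 13436 + 94 = 13530$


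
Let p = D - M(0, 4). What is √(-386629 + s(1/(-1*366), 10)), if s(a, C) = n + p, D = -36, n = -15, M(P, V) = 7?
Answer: I*√386687 ≈ 621.84*I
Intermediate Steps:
p = -43 (p = -36 - 1*7 = -36 - 7 = -43)
s(a, C) = -58 (s(a, C) = -15 - 43 = -58)
√(-386629 + s(1/(-1*366), 10)) = √(-386629 - 58) = √(-386687) = I*√386687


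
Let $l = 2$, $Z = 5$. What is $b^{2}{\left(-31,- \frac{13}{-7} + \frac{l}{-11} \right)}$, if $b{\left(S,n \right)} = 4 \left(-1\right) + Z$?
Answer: $1$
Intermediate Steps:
$b{\left(S,n \right)} = 1$ ($b{\left(S,n \right)} = 4 \left(-1\right) + 5 = -4 + 5 = 1$)
$b^{2}{\left(-31,- \frac{13}{-7} + \frac{l}{-11} \right)} = 1^{2} = 1$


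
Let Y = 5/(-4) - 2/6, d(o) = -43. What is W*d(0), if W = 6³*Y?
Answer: 14706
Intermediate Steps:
Y = -19/12 (Y = 5*(-¼) - 2*⅙ = -5/4 - ⅓ = -19/12 ≈ -1.5833)
W = -342 (W = 6³*(-19/12) = 216*(-19/12) = -342)
W*d(0) = -342*(-43) = 14706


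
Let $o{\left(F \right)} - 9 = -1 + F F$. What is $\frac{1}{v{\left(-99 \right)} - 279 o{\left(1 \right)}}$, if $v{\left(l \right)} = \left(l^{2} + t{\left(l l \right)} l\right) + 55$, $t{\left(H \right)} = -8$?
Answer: $\frac{1}{8137} \approx 0.0001229$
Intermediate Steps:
$o{\left(F \right)} = 8 + F^{2}$ ($o{\left(F \right)} = 9 + \left(-1 + F F\right) = 9 + \left(-1 + F^{2}\right) = 8 + F^{2}$)
$v{\left(l \right)} = 55 + l^{2} - 8 l$ ($v{\left(l \right)} = \left(l^{2} - 8 l\right) + 55 = 55 + l^{2} - 8 l$)
$\frac{1}{v{\left(-99 \right)} - 279 o{\left(1 \right)}} = \frac{1}{\left(55 + \left(-99\right)^{2} - -792\right) - 279 \left(8 + 1^{2}\right)} = \frac{1}{\left(55 + 9801 + 792\right) - 279 \left(8 + 1\right)} = \frac{1}{10648 - 2511} = \frac{1}{8137}$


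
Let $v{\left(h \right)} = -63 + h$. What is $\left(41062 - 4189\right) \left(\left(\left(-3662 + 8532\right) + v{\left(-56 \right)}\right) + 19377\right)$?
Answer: $889671744$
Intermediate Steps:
$\left(41062 - 4189\right) \left(\left(\left(-3662 + 8532\right) + v{\left(-56 \right)}\right) + 19377\right) = \left(41062 - 4189\right) \left(\left(\left(-3662 + 8532\right) - 119\right) + 19377\right) = 36873 \left(\left(4870 - 119\right) + 19377\right) = 36873 \left(4751 + 19377\right) = 36873 \cdot 24128 = 889671744$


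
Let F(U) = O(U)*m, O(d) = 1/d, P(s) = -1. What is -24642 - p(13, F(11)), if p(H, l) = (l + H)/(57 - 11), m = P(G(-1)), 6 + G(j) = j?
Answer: -6234497/253 ≈ -24642.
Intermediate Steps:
G(j) = -6 + j
m = -1
F(U) = -1/U
p(H, l) = H/46 + l/46 (p(H, l) = (H + l)/46 = (H + l)*(1/46) = H/46 + l/46)
-24642 - p(13, F(11)) = -24642 - ((1/46)*13 + (-1/11)/46) = -24642 - (13/46 + (-1*1/11)/46) = -24642 - (13/46 + (1/46)*(-1/11)) = -24642 - (13/46 - 1/506) = -24642 - 1*71/253 = -24642 - 71/253 = -6234497/253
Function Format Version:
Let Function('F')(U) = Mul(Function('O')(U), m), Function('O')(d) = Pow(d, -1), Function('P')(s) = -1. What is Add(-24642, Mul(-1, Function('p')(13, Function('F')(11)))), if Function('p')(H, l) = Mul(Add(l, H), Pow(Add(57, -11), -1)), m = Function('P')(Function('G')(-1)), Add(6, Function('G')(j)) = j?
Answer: Rational(-6234497, 253) ≈ -24642.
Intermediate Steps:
Function('G')(j) = Add(-6, j)
m = -1
Function('F')(U) = Mul(-1, Pow(U, -1)) (Function('F')(U) = Mul(Pow(U, -1), -1) = Mul(-1, Pow(U, -1)))
Function('p')(H, l) = Add(Mul(Rational(1, 46), H), Mul(Rational(1, 46), l)) (Function('p')(H, l) = Mul(Add(H, l), Pow(46, -1)) = Mul(Add(H, l), Rational(1, 46)) = Add(Mul(Rational(1, 46), H), Mul(Rational(1, 46), l)))
Add(-24642, Mul(-1, Function('p')(13, Function('F')(11)))) = Add(-24642, Mul(-1, Add(Mul(Rational(1, 46), 13), Mul(Rational(1, 46), Mul(-1, Pow(11, -1)))))) = Add(-24642, Mul(-1, Add(Rational(13, 46), Mul(Rational(1, 46), Mul(-1, Rational(1, 11)))))) = Add(-24642, Mul(-1, Add(Rational(13, 46), Mul(Rational(1, 46), Rational(-1, 11))))) = Add(-24642, Mul(-1, Add(Rational(13, 46), Rational(-1, 506)))) = Add(-24642, Mul(-1, Rational(71, 253))) = Add(-24642, Rational(-71, 253)) = Rational(-6234497, 253)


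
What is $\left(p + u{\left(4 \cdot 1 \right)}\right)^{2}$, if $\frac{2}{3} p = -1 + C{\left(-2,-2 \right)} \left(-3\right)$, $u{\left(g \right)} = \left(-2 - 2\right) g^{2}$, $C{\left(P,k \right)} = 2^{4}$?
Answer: $\frac{75625}{4} \approx 18906.0$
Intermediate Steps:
$C{\left(P,k \right)} = 16$
$u{\left(g \right)} = - 4 g^{2}$ ($u{\left(g \right)} = \left(-2 - 2\right) g^{2} = - 4 g^{2}$)
$p = - \frac{147}{2}$ ($p = \frac{3 \left(-1 + 16 \left(-3\right)\right)}{2} = \frac{3 \left(-1 - 48\right)}{2} = \frac{3}{2} \left(-49\right) = - \frac{147}{2} \approx -73.5$)
$\left(p + u{\left(4 \cdot 1 \right)}\right)^{2} = \left(- \frac{147}{2} - 4 \left(4 \cdot 1\right)^{2}\right)^{2} = \left(- \frac{147}{2} - 4 \cdot 4^{2}\right)^{2} = \left(- \frac{147}{2} - 64\right)^{2} = \left(- \frac{275}{2}\right)^{2} = \frac{75625}{4}$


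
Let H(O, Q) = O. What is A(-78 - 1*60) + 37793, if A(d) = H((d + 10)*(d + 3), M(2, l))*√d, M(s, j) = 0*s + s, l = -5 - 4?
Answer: 37793 + 17280*I*√138 ≈ 37793.0 + 2.0299e+5*I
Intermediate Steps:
l = -9
M(s, j) = s (M(s, j) = 0 + s = s)
A(d) = √d*(3 + d)*(10 + d) (A(d) = ((d + 10)*(d + 3))*√d = ((10 + d)*(3 + d))*√d = ((3 + d)*(10 + d))*√d = √d*(3 + d)*(10 + d))
A(-78 - 1*60) + 37793 = √(-78 - 1*60)*(30 + (-78 - 1*60)² + 13*(-78 - 1*60)) + 37793 = √(-78 - 60)*(30 + (-78 - 60)² + 13*(-78 - 60)) + 37793 = √(-138)*(30 + (-138)² + 13*(-138)) + 37793 = (I*√138)*(30 + 19044 - 1794) + 37793 = (I*√138)*17280 + 37793 = 17280*I*√138 + 37793 = 37793 + 17280*I*√138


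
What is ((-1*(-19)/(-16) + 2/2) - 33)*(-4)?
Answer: 531/4 ≈ 132.75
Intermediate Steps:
((-1*(-19)/(-16) + 2/2) - 33)*(-4) = ((19*(-1/16) + 2*(½)) - 33)*(-4) = ((-19/16 + 1) - 33)*(-4) = (-3/16 - 33)*(-4) = -531/16*(-4) = 531/4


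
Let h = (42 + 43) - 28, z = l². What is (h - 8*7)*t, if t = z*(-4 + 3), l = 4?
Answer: -16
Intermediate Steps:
z = 16 (z = 4² = 16)
h = 57 (h = 85 - 28 = 57)
t = -16 (t = 16*(-4 + 3) = 16*(-1) = -16)
(h - 8*7)*t = (57 - 8*7)*(-16) = (57 - 56)*(-16) = 1*(-16) = -16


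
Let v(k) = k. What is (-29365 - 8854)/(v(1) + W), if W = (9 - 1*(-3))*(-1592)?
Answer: 38219/19103 ≈ 2.0007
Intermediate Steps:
W = -19104 (W = (9 + 3)*(-1592) = 12*(-1592) = -19104)
(-29365 - 8854)/(v(1) + W) = (-29365 - 8854)/(1 - 19104) = -38219/(-19103) = -38219*(-1/19103) = 38219/19103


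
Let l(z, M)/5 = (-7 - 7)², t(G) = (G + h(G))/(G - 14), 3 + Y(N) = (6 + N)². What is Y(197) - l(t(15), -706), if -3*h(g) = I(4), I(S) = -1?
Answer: 40226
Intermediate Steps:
h(g) = ⅓ (h(g) = -⅓*(-1) = ⅓)
Y(N) = -3 + (6 + N)²
t(G) = (⅓ + G)/(-14 + G) (t(G) = (G + ⅓)/(G - 14) = (⅓ + G)/(-14 + G))
l(z, M) = 980 (l(z, M) = 5*(-7 - 7)² = 5*(-14)² = 5*196 = 980)
Y(197) - l(t(15), -706) = (-3 + (6 + 197)²) - 1*980 = (-3 + 203²) - 980 = (-3 + 41209) - 980 = 41206 - 980 = 40226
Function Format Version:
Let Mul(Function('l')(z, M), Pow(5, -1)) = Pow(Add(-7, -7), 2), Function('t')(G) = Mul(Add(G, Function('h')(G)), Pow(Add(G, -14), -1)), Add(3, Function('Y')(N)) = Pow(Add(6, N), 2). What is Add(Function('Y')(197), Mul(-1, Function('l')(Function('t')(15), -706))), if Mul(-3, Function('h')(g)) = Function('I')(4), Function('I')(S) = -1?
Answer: 40226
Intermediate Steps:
Function('h')(g) = Rational(1, 3) (Function('h')(g) = Mul(Rational(-1, 3), -1) = Rational(1, 3))
Function('Y')(N) = Add(-3, Pow(Add(6, N), 2))
Function('t')(G) = Mul(Pow(Add(-14, G), -1), Add(Rational(1, 3), G)) (Function('t')(G) = Mul(Add(G, Rational(1, 3)), Pow(Add(G, -14), -1)) = Mul(Add(Rational(1, 3), G), Pow(Add(-14, G), -1)) = Mul(Pow(Add(-14, G), -1), Add(Rational(1, 3), G)))
Function('l')(z, M) = 980 (Function('l')(z, M) = Mul(5, Pow(Add(-7, -7), 2)) = Mul(5, Pow(-14, 2)) = Mul(5, 196) = 980)
Add(Function('Y')(197), Mul(-1, Function('l')(Function('t')(15), -706))) = Add(Add(-3, Pow(Add(6, 197), 2)), Mul(-1, 980)) = Add(Add(-3, Pow(203, 2)), -980) = Add(Add(-3, 41209), -980) = Add(41206, -980) = 40226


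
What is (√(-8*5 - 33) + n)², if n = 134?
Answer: (134 + I*√73)² ≈ 17883.0 + 2289.8*I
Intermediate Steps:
(√(-8*5 - 33) + n)² = (√(-8*5 - 33) + 134)² = (√(-40 - 33) + 134)² = (√(-73) + 134)² = (I*√73 + 134)² = (134 + I*√73)²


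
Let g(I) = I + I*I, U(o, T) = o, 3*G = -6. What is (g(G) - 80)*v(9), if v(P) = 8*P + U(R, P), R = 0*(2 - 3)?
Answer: -5616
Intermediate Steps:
G = -2 (G = (1/3)*(-6) = -2)
R = 0 (R = 0*(-1) = 0)
g(I) = I + I**2
v(P) = 8*P (v(P) = 8*P + 0 = 8*P)
(g(G) - 80)*v(9) = (-2*(1 - 2) - 80)*(8*9) = (-2*(-1) - 80)*72 = (2 - 80)*72 = -78*72 = -5616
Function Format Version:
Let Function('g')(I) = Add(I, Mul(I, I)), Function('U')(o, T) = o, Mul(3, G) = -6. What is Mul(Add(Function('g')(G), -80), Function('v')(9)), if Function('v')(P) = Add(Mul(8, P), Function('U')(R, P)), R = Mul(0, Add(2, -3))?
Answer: -5616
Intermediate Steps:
G = -2 (G = Mul(Rational(1, 3), -6) = -2)
R = 0 (R = Mul(0, -1) = 0)
Function('g')(I) = Add(I, Pow(I, 2))
Function('v')(P) = Mul(8, P) (Function('v')(P) = Add(Mul(8, P), 0) = Mul(8, P))
Mul(Add(Function('g')(G), -80), Function('v')(9)) = Mul(Add(Mul(-2, Add(1, -2)), -80), Mul(8, 9)) = Mul(Add(Mul(-2, -1), -80), 72) = Mul(Add(2, -80), 72) = Mul(-78, 72) = -5616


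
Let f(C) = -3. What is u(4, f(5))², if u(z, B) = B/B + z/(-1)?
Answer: 9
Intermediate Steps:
u(z, B) = 1 - z (u(z, B) = 1 + z*(-1) = 1 - z)
u(4, f(5))² = (1 - 1*4)² = (1 - 4)² = (-3)² = 9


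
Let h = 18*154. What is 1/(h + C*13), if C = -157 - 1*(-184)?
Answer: 1/3123 ≈ 0.00032020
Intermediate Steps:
h = 2772
C = 27 (C = -157 + 184 = 27)
1/(h + C*13) = 1/(2772 + 27*13) = 1/(2772 + 351) = 1/3123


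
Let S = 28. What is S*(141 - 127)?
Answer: 392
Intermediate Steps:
S*(141 - 127) = 28*(141 - 127) = 28*14 = 392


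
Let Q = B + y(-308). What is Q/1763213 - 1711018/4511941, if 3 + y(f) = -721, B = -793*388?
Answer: -4408407880762/7955513026433 ≈ -0.55413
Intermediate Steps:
B = -307684
y(f) = -724 (y(f) = -3 - 721 = -724)
Q = -308408 (Q = -307684 - 724 = -308408)
Q/1763213 - 1711018/4511941 = -308408/1763213 - 1711018/4511941 = -4408407880762/7955513026433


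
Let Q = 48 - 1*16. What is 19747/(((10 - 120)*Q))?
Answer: -19747/3520 ≈ -5.6099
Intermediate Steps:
Q = 32 (Q = 48 - 16 = 32)
19747/(((10 - 120)*Q)) = 19747/(((10 - 120)*32)) = 19747/((-110*32)) = 19747/(-3520) = 19747*(-1/3520) = -19747/3520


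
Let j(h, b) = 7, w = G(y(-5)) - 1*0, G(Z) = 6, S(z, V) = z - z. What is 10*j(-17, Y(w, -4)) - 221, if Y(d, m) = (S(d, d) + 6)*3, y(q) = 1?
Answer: -151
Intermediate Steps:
S(z, V) = 0
w = 6 (w = 6 - 1*0 = 6 + 0 = 6)
Y(d, m) = 18 (Y(d, m) = (0 + 6)*3 = 6*3 = 18)
10*j(-17, Y(w, -4)) - 221 = 10*7 - 221 = 70 - 221 = -151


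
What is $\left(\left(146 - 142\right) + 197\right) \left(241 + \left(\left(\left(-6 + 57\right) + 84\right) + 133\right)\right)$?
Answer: $102309$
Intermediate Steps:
$\left(\left(146 - 142\right) + 197\right) \left(241 + \left(\left(\left(-6 + 57\right) + 84\right) + 133\right)\right) = \left(\left(146 - 142\right) + 197\right) \left(241 + \left(\left(51 + 84\right) + 133\right)\right) = \left(4 + 197\right) \left(241 + \left(135 + 133\right)\right) = 201 \left(241 + 268\right) = 201 \cdot 509 = 102309$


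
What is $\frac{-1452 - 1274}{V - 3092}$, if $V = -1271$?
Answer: $\frac{2726}{4363} \approx 0.6248$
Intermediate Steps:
$\frac{-1452 - 1274}{V - 3092} = \frac{-1452 - 1274}{-1271 - 3092} = - \frac{2726}{-4363} = \left(-2726\right) \left(- \frac{1}{4363}\right) = \frac{2726}{4363}$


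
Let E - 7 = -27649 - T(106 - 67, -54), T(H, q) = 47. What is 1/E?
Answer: -1/27689 ≈ -3.6115e-5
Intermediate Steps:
E = -27689 (E = 7 + (-27649 - 1*47) = 7 + (-27649 - 47) = 7 - 27696 = -27689)
1/E = 1/(-27689) = -1/27689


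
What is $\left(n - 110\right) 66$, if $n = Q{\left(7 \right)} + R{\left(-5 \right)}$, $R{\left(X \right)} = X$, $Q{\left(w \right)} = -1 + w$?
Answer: $-7194$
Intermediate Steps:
$n = 1$ ($n = \left(-1 + 7\right) - 5 = 6 - 5 = 1$)
$\left(n - 110\right) 66 = \left(1 - 110\right) 66 = \left(-109\right) 66 = -7194$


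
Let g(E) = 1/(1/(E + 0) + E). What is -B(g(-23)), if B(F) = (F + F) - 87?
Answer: 23078/265 ≈ 87.087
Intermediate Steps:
g(E) = 1/(E + 1/E) (g(E) = 1/(1/E + E) = 1/(E + 1/E))
B(F) = -87 + 2*F (B(F) = 2*F - 87 = -87 + 2*F)
-B(g(-23)) = -(-87 + 2*(-23/(1 + (-23)**2))) = -(-87 + 2*(-23/(1 + 529))) = -(-87 + 2*(-23/530)) = -(-87 - 23/265) = -1*(-23078/265) = 23078/265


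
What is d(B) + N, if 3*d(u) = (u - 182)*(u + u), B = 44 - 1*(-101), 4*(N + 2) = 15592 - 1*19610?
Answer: -27499/6 ≈ -4583.2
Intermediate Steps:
N = -2013/2 (N = -2 + (15592 - 1*19610)/4 = -2 + (15592 - 19610)/4 = -2 + (1/4)*(-4018) = -2 - 2009/2 = -2013/2 ≈ -1006.5)
B = 145 (B = 44 + 101 = 145)
d(u) = 2*u*(-182 + u)/3 (d(u) = ((u - 182)*(u + u))/3 = ((-182 + u)*(2*u))/3 = (2*u*(-182 + u))/3 = 2*u*(-182 + u)/3)
d(B) + N = (2/3)*145*(-182 + 145) - 2013/2 = (2/3)*145*(-37) - 2013/2 = -10730/3 - 2013/2 = -27499/6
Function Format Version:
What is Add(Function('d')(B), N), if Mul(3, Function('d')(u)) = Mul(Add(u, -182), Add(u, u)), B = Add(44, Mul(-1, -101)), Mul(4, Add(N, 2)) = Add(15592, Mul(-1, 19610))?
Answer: Rational(-27499, 6) ≈ -4583.2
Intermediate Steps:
N = Rational(-2013, 2) (N = Add(-2, Mul(Rational(1, 4), Add(15592, Mul(-1, 19610)))) = Add(-2, Mul(Rational(1, 4), Add(15592, -19610))) = Add(-2, Mul(Rational(1, 4), -4018)) = Add(-2, Rational(-2009, 2)) = Rational(-2013, 2) ≈ -1006.5)
B = 145 (B = Add(44, 101) = 145)
Function('d')(u) = Mul(Rational(2, 3), u, Add(-182, u)) (Function('d')(u) = Mul(Rational(1, 3), Mul(Add(u, -182), Add(u, u))) = Mul(Rational(1, 3), Mul(Add(-182, u), Mul(2, u))) = Mul(Rational(1, 3), Mul(2, u, Add(-182, u))) = Mul(Rational(2, 3), u, Add(-182, u)))
Add(Function('d')(B), N) = Add(Mul(Rational(2, 3), 145, Add(-182, 145)), Rational(-2013, 2)) = Add(Mul(Rational(2, 3), 145, -37), Rational(-2013, 2)) = Add(Rational(-10730, 3), Rational(-2013, 2)) = Rational(-27499, 6)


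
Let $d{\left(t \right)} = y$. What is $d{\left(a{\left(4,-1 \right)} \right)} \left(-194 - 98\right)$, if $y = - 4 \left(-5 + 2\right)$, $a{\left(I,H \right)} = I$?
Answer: $-3504$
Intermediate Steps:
$y = 12$ ($y = \left(-4\right) \left(-3\right) = 12$)
$d{\left(t \right)} = 12$
$d{\left(a{\left(4,-1 \right)} \right)} \left(-194 - 98\right) = 12 \left(-194 - 98\right) = 12 \left(-292\right) = -3504$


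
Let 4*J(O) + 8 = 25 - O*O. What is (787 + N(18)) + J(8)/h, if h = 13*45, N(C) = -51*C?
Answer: -306587/2340 ≈ -131.02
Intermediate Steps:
J(O) = 17/4 - O**2/4 (J(O) = -2 + (25 - O*O)/4 = -2 + (25 - O**2)/4 = -2 + (25/4 - O**2/4) = 17/4 - O**2/4)
h = 585
(787 + N(18)) + J(8)/h = (787 - 51*18) + (17/4 - 1/4*8**2)/585 = (787 - 918) + (17/4 - 1/4*64)*(1/585) = -131 + (17/4 - 16)*(1/585) = -131 - 47/4*1/585 = -131 - 47/2340 = -306587/2340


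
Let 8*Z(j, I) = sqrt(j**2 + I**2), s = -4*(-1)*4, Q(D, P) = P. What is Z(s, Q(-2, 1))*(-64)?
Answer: -8*sqrt(257) ≈ -128.25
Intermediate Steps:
s = 16 (s = 4*4 = 16)
Z(j, I) = sqrt(I**2 + j**2)/8 (Z(j, I) = sqrt(j**2 + I**2)/8 = sqrt(I**2 + j**2)/8)
Z(s, Q(-2, 1))*(-64) = (sqrt(1**2 + 16**2)/8)*(-64) = (sqrt(1 + 256)/8)*(-64) = (sqrt(257)/8)*(-64) = -8*sqrt(257)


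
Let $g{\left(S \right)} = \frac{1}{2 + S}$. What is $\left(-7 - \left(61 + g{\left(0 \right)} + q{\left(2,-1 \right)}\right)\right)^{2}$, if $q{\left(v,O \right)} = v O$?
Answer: $\frac{17689}{4} \approx 4422.3$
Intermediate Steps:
$q{\left(v,O \right)} = O v$
$\left(-7 - \left(61 + g{\left(0 \right)} + q{\left(2,-1 \right)}\right)\right)^{2} = \left(-7 - \left(61 - 2 + \frac{1}{2 + 0}\right)\right)^{2} = \left(-7 - \frac{119}{2}\right)^{2} = \left(- \frac{133}{2}\right)^{2} = \frac{17689}{4}$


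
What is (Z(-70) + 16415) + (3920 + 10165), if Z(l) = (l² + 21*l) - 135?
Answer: 33795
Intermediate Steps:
Z(l) = -135 + l² + 21*l
(Z(-70) + 16415) + (3920 + 10165) = ((-135 + (-70)² + 21*(-70)) + 16415) + (3920 + 10165) = ((-135 + 4900 - 1470) + 16415) + 14085 = (3295 + 16415) + 14085 = 19710 + 14085 = 33795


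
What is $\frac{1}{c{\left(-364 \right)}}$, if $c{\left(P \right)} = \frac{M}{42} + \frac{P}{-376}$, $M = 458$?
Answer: $\frac{1974}{23437} \approx 0.084226$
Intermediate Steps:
$c{\left(P \right)} = \frac{229}{21} - \frac{P}{376}$ ($c{\left(P \right)} = \frac{458}{42} + \frac{P}{-376} = 458 \cdot \frac{1}{42} + P \left(- \frac{1}{376}\right) = \frac{229}{21} - \frac{P}{376}$)
$\frac{1}{c{\left(-364 \right)}} = \frac{1}{\frac{229}{21} - - \frac{91}{94}} = \frac{1}{\frac{229}{21} + \frac{91}{94}} = \frac{1}{\frac{23437}{1974}} = \frac{1974}{23437}$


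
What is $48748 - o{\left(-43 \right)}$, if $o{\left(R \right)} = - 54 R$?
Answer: $46426$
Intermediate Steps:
$48748 - o{\left(-43 \right)} = 48748 - \left(-54\right) \left(-43\right) = 48748 - 2322 = 46426$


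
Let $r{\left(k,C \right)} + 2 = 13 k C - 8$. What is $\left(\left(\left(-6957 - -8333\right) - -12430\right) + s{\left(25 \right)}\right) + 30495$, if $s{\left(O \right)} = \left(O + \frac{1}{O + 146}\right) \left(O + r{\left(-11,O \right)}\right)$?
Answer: $- \frac{7647089}{171} \approx -44720.0$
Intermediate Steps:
$r{\left(k,C \right)} = -10 + 13 C k$ ($r{\left(k,C \right)} = -2 + \left(13 k C - 8\right) = -2 + \left(13 C k - 8\right) = -2 + \left(-8 + 13 C k\right) = -10 + 13 C k$)
$s{\left(O \right)} = \left(-10 - 142 O\right) \left(O + \frac{1}{146 + O}\right)$ ($s{\left(O \right)} = \left(O + \frac{1}{O + 146}\right) \left(O + \left(-10 + 13 O \left(-11\right)\right)\right) = \left(O + \frac{1}{146 + O}\right) \left(O - \left(10 + 143 O\right)\right) = \left(O + \frac{1}{146 + O}\right) \left(-10 - 142 O\right) = \left(-10 - 142 O\right) \left(O + \frac{1}{146 + O}\right)$)
$\left(\left(\left(-6957 - -8333\right) - -12430\right) + s{\left(25 \right)}\right) + 30495 = \left(\left(\left(-6957 - -8333\right) - -12430\right) + \frac{2 \left(-5 - 10371 \cdot 25^{2} - 20025 - 71 \cdot 25^{3}\right)}{146 + 25}\right) + 30495 = \left(\left(\left(-6957 + 8333\right) + 12430\right) + \frac{2 \left(-5 - 6481875 - 20025 - 1109375\right)}{171}\right) + 30495 = \left(\left(1376 + 12430\right) + 2 \cdot \frac{1}{171} \left(-5 - 6481875 - 20025 - 1109375\right)\right) + 30495 = \left(13806 + 2 \cdot \frac{1}{171} \left(-7611280\right)\right) + 30495 = \left(13806 - \frac{15222560}{171}\right) + 30495 = - \frac{12861734}{171} + 30495 = - \frac{7647089}{171}$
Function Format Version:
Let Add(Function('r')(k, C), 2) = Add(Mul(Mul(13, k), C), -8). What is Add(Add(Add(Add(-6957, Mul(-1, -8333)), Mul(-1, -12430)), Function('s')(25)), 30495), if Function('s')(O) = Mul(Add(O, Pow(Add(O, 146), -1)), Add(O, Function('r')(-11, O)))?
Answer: Rational(-7647089, 171) ≈ -44720.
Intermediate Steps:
Function('r')(k, C) = Add(-10, Mul(13, C, k)) (Function('r')(k, C) = Add(-2, Add(Mul(Mul(13, k), C), -8)) = Add(-2, Add(Mul(13, C, k), -8)) = Add(-2, Add(-8, Mul(13, C, k))) = Add(-10, Mul(13, C, k)))
Function('s')(O) = Mul(Add(-10, Mul(-142, O)), Add(O, Pow(Add(146, O), -1))) (Function('s')(O) = Mul(Add(O, Pow(Add(O, 146), -1)), Add(O, Add(-10, Mul(13, O, -11)))) = Mul(Add(O, Pow(Add(146, O), -1)), Add(O, Add(-10, Mul(-143, O)))) = Mul(Add(O, Pow(Add(146, O), -1)), Add(-10, Mul(-142, O))) = Mul(Add(-10, Mul(-142, O)), Add(O, Pow(Add(146, O), -1))))
Add(Add(Add(Add(-6957, Mul(-1, -8333)), Mul(-1, -12430)), Function('s')(25)), 30495) = Add(Add(Add(Add(-6957, Mul(-1, -8333)), Mul(-1, -12430)), Mul(2, Pow(Add(146, 25), -1), Add(-5, Mul(-10371, Pow(25, 2)), Mul(-801, 25), Mul(-71, Pow(25, 3))))), 30495) = Add(Add(Add(Add(-6957, 8333), 12430), Mul(2, Pow(171, -1), Add(-5, Mul(-10371, 625), -20025, Mul(-71, 15625)))), 30495) = Add(Add(Add(1376, 12430), Mul(2, Rational(1, 171), Add(-5, -6481875, -20025, -1109375))), 30495) = Add(Add(13806, Mul(2, Rational(1, 171), -7611280)), 30495) = Add(Add(13806, Rational(-15222560, 171)), 30495) = Add(Rational(-12861734, 171), 30495) = Rational(-7647089, 171)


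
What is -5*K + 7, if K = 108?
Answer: -533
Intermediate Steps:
-5*K + 7 = -5*108 + 7 = -540 + 7 = -533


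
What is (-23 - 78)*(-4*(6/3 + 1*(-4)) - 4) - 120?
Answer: -524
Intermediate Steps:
(-23 - 78)*(-4*(6/3 + 1*(-4)) - 4) - 120 = -101*(-4*(6*(⅓) - 4) - 4) - 120 = -101*(-4*(2 - 4) - 4) - 120 = -101*(-4*(-2) - 4) - 120 = -101*(8 - 4) - 120 = -101*4 - 120 = -404 - 120 = -524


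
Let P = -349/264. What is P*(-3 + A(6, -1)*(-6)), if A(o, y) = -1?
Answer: -349/88 ≈ -3.9659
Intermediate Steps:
P = -349/264 (P = -349*1/264 = -349/264 ≈ -1.3220)
P*(-3 + A(6, -1)*(-6)) = -349*(-3 - 1*(-6))/264 = -349*(-3 + 6)/264 = -349/264*3 = -349/88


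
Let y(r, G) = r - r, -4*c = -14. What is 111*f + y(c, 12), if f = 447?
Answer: 49617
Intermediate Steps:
c = 7/2 (c = -¼*(-14) = 7/2 ≈ 3.5000)
y(r, G) = 0
111*f + y(c, 12) = 111*447 + 0 = 49617 + 0 = 49617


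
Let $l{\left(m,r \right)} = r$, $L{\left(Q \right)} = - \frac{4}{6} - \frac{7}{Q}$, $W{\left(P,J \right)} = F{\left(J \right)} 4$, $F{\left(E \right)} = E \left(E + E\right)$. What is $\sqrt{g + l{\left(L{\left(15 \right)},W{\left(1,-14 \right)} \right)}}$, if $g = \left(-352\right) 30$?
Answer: $4 i \sqrt{562} \approx 94.826 i$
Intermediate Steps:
$F{\left(E \right)} = 2 E^{2}$ ($F{\left(E \right)} = E 2 E = 2 E^{2}$)
$W{\left(P,J \right)} = 8 J^{2}$ ($W{\left(P,J \right)} = 2 J^{2} \cdot 4 = 8 J^{2}$)
$L{\left(Q \right)} = - \frac{2}{3} - \frac{7}{Q}$ ($L{\left(Q \right)} = \left(-4\right) \frac{1}{6} - \frac{7}{Q} = - \frac{2}{3} - \frac{7}{Q}$)
$g = -10560$
$\sqrt{g + l{\left(L{\left(15 \right)},W{\left(1,-14 \right)} \right)}} = \sqrt{-10560 + 8 \left(-14\right)^{2}} = \sqrt{-10560 + 8 \cdot 196} = \sqrt{-10560 + 1568} = \sqrt{-8992} = 4 i \sqrt{562}$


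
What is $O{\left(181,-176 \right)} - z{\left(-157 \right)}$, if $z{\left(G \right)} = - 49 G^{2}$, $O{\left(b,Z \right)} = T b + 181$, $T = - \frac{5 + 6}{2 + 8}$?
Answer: $\frac{12077829}{10} \approx 1.2078 \cdot 10^{6}$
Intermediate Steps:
$T = - \frac{11}{10} \approx -1.1$
$O{\left(b,Z \right)} = 181 - \frac{11 b}{10}$ ($O{\left(b,Z \right)} = - \frac{11 b}{10} + 181 = 181 - \frac{11 b}{10}$)
$O{\left(181,-176 \right)} - z{\left(-157 \right)} = \left(181 - \frac{1991}{10}\right) - - 49 \left(-157\right)^{2} = \left(181 - \frac{1991}{10}\right) - \left(-49\right) 24649 = - \frac{181}{10} - -1207801 = - \frac{181}{10} + 1207801 = \frac{12077829}{10}$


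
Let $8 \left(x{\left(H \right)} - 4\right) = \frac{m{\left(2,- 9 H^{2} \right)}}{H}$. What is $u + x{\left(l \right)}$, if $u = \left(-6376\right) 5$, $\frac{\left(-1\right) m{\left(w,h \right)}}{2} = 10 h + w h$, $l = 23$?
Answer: $-31255$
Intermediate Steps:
$m{\left(w,h \right)} = - 20 h - 2 h w$ ($m{\left(w,h \right)} = - 2 \left(10 h + w h\right) = - 2 \left(10 h + h w\right) = - 20 h - 2 h w$)
$u = -31880$
$x{\left(H \right)} = 4 + 27 H$ ($x{\left(H \right)} = 4 + \frac{- 2 \left(- 9 H^{2}\right) \left(10 + 2\right) \frac{1}{H}}{8} = 4 + \frac{\left(-2\right) \left(- 9 H^{2}\right) 12 \frac{1}{H}}{8} = 4 + \frac{216 H^{2} \frac{1}{H}}{8} = 4 + \frac{216 H}{8} = 4 + 27 H$)
$u + x{\left(l \right)} = -31880 + \left(4 + 27 \cdot 23\right) = -31880 + \left(4 + 621\right) = -31880 + 625 = -31255$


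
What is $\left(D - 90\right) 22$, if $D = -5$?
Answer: $-2090$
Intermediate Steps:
$\left(D - 90\right) 22 = \left(-5 - 90\right) 22 = \left(-95\right) 22 = -2090$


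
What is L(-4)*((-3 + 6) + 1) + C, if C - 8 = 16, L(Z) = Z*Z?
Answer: 88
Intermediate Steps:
L(Z) = Z**2
C = 24 (C = 8 + 16 = 24)
L(-4)*((-3 + 6) + 1) + C = (-4)**2*((-3 + 6) + 1) + 24 = 16*(3 + 1) + 24 = 16*4 + 24 = 64 + 24 = 88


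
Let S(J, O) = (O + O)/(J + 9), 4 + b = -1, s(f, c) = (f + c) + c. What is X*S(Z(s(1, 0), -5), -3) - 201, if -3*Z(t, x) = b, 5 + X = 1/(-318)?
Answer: -336123/1696 ≈ -198.19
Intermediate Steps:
X = -1591/318 (X = -5 + 1/(-318) = -5 - 1/318 = -1591/318 ≈ -5.0031)
s(f, c) = f + 2*c (s(f, c) = (c + f) + c = f + 2*c)
b = -5 (b = -4 - 1 = -5)
Z(t, x) = 5/3 (Z(t, x) = -⅓*(-5) = 5/3)
S(J, O) = 2*O/(9 + J) (S(J, O) = (2*O)/(9 + J) = 2*O/(9 + J))
X*S(Z(s(1, 0), -5), -3) - 201 = -1591*(-3)/(159*(9 + 5/3)) - 201 = -1591*(-3)/(159*32/3) - 201 = -1591*(-3)*3/(159*32) - 201 = -1591/318*(-9/16) - 201 = 4773/1696 - 201 = -336123/1696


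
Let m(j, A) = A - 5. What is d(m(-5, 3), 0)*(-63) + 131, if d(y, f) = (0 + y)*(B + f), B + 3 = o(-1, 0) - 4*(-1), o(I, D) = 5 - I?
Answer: 1013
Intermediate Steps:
m(j, A) = -5 + A
B = 7 (B = -3 + ((5 - 1*(-1)) - 4*(-1)) = -3 + ((5 + 1) + 4) = -3 + (6 + 4) = -3 + 10 = 7)
d(y, f) = y*(7 + f) (d(y, f) = (0 + y)*(7 + f) = y*(7 + f))
d(m(-5, 3), 0)*(-63) + 131 = ((-5 + 3)*(7 + 0))*(-63) + 131 = -2*7*(-63) + 131 = -14*(-63) + 131 = 882 + 131 = 1013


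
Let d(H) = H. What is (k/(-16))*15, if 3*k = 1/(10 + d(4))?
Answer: -5/224 ≈ -0.022321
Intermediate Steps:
k = 1/42 (k = 1/(3*(10 + 4)) = (⅓)/14 = (⅓)*(1/14) = 1/42 ≈ 0.023810)
(k/(-16))*15 = ((1/42)/(-16))*15 = -1/16*1/42*15 = -1/672*15 = -5/224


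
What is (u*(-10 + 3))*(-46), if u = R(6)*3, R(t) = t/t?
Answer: 966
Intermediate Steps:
R(t) = 1
u = 3 (u = 1*3 = 3)
(u*(-10 + 3))*(-46) = (3*(-10 + 3))*(-46) = (3*(-7))*(-46) = -21*(-46) = 966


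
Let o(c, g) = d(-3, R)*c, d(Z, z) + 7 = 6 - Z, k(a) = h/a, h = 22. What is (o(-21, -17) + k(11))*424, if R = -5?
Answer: -16960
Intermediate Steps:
k(a) = 22/a
d(Z, z) = -1 - Z (d(Z, z) = -7 + (6 - Z) = -1 - Z)
o(c, g) = 2*c (o(c, g) = (-1 - 1*(-3))*c = (-1 + 3)*c = 2*c)
(o(-21, -17) + k(11))*424 = (2*(-21) + 22/11)*424 = (-42 + 22*(1/11))*424 = (-42 + 2)*424 = -40*424 = -16960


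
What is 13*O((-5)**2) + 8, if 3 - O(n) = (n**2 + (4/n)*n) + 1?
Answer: -8143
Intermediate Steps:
O(n) = -2 - n**2 (O(n) = 3 - ((n**2 + (4/n)*n) + 1) = 3 - ((n**2 + 4) + 1) = 3 - ((4 + n**2) + 1) = 3 - (5 + n**2) = 3 + (-5 - n**2) = -2 - n**2)
13*O((-5)**2) + 8 = 13*(-2 - ((-5)**2)**2) + 8 = 13*(-2 - 1*25**2) + 8 = 13*(-2 - 1*625) + 8 = 13*(-2 - 625) + 8 = 13*(-627) + 8 = -8151 + 8 = -8143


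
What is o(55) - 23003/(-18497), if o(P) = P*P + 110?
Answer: 58011098/18497 ≈ 3136.2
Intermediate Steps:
o(P) = 110 + P**2 (o(P) = P**2 + 110 = 110 + P**2)
o(55) - 23003/(-18497) = (110 + 55**2) - 23003/(-18497) = (110 + 3025) - 23003*(-1)/18497 = 3135 - 1*(-23003/18497) = 3135 + 23003/18497 = 58011098/18497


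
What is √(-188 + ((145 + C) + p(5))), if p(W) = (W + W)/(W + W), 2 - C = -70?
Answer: √30 ≈ 5.4772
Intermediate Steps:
C = 72 (C = 2 - 1*(-70) = 2 + 70 = 72)
p(W) = 1 (p(W) = (2*W)/((2*W)) = (2*W)*(1/(2*W)) = 1)
√(-188 + ((145 + C) + p(5))) = √(-188 + ((145 + 72) + 1)) = √(-188 + (217 + 1)) = √(-188 + 218) = √30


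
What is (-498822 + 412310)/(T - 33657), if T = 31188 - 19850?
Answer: 86512/22319 ≈ 3.8762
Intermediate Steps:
T = 11338
(-498822 + 412310)/(T - 33657) = (-498822 + 412310)/(11338 - 33657) = -86512/(-22319) = -86512*(-1/22319) = 86512/22319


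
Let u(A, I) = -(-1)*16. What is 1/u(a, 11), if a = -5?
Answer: 1/16 ≈ 0.062500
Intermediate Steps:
u(A, I) = 16 (u(A, I) = -1*(-16) = 16)
1/u(a, 11) = 1/16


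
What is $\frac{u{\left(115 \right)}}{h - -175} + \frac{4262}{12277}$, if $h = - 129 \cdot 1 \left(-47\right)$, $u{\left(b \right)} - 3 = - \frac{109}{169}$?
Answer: $\frac{2248990205}{6471341747} \approx 0.34753$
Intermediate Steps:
$u{\left(b \right)} = \frac{398}{169}$ ($u{\left(b \right)} = 3 - \frac{109}{169} = \frac{398}{169}$)
$h = 6063$ ($h = \left(-129\right) \left(-47\right) = 6063$)
$\frac{u{\left(115 \right)}}{h - -175} + \frac{4262}{12277} = \frac{398}{169 \left(6063 - -175\right)} + \frac{4262}{12277} = \frac{398}{169 \left(6063 + 175\right)} + 4262 \cdot \frac{1}{12277} = \frac{398}{169 \cdot 6238} + \frac{4262}{12277} = \frac{398}{169} \cdot \frac{1}{6238} + \frac{4262}{12277} = \frac{199}{527111} + \frac{4262}{12277} = \frac{2248990205}{6471341747}$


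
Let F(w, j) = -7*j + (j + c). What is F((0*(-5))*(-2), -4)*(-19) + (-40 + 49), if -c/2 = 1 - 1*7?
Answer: -675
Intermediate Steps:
c = 12 (c = -2*(1 - 1*7) = -2*(1 - 7) = -2*(-6) = 12)
F(w, j) = 12 - 6*j (F(w, j) = -7*j + (j + 12) = -7*j + (12 + j) = 12 - 6*j)
F((0*(-5))*(-2), -4)*(-19) + (-40 + 49) = (12 - 6*(-4))*(-19) + (-40 + 49) = (12 + 24)*(-19) + 9 = 36*(-19) + 9 = -684 + 9 = -675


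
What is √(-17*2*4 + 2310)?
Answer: √2174 ≈ 46.626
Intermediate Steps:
√(-17*2*4 + 2310) = √(-34*4 + 2310) = √(-136 + 2310) = √2174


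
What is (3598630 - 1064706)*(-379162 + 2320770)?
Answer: 4919887109792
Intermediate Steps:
(3598630 - 1064706)*(-379162 + 2320770) = 2533924*1941608 = 4919887109792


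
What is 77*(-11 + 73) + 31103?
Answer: 35877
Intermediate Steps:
77*(-11 + 73) + 31103 = 77*62 + 31103 = 4774 + 31103 = 35877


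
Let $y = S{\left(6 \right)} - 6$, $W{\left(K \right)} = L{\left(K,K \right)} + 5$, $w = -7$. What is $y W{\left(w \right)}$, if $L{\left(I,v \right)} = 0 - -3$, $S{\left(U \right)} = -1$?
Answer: $-56$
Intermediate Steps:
$L{\left(I,v \right)} = 3$ ($L{\left(I,v \right)} = 0 + 3 = 3$)
$W{\left(K \right)} = 8$ ($W{\left(K \right)} = 3 + 5 = 8$)
$y = -7$ ($y = -1 - 6 = -7$)
$y W{\left(w \right)} = \left(-7\right) 8 = -56$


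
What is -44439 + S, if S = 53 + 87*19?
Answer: -42733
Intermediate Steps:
S = 1706 (S = 53 + 1653 = 1706)
-44439 + S = -44439 + 1706 = -42733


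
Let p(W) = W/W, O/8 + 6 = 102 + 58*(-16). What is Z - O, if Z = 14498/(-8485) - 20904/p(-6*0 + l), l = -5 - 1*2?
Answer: -120908778/8485 ≈ -14250.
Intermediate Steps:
l = -7 (l = -5 - 2 = -7)
O = -6656 (O = -48 + 8*(102 + 58*(-16)) = -48 + 8*(102 - 928) = -48 + 8*(-826) = -48 - 6608 = -6656)
p(W) = 1
Z = -177384938/8485 (Z = 14498/(-8485) - 20904/1 = 14498*(-1/8485) - 20904*1 = -14498/8485 - 20904 = -177384938/8485 ≈ -20906.)
Z - O = -177384938/8485 - 1*(-6656) = -177384938/8485 + 6656 = -120908778/8485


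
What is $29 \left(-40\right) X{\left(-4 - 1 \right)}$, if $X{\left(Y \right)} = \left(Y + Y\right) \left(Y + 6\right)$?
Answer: $11600$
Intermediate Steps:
$X{\left(Y \right)} = 2 Y \left(6 + Y\right)$
$29 \left(-40\right) X{\left(-4 - 1 \right)} = 29 \left(-40\right) 2 \left(-4 - 1\right) \left(6 - 5\right) = - 1160 \cdot 2 \left(-5\right) \left(6 - 5\right) = - 1160 \cdot 2 \left(-5\right) 1 = \left(-1160\right) \left(-10\right) = 11600$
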